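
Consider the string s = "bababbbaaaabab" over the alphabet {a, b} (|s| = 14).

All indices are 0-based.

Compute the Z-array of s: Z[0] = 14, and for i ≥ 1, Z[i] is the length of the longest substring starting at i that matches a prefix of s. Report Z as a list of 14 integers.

Z[0]=14
i=1: fresh scan; Z[1]=0
i=2: fresh scan; Z[2]=3 extend→box=[2,5)
i=3: min(r-i=2, Z[1]=0)=0; Z[3]=0
i=4: min(r-i=1, Z[2]=3)=1; Z[4]=1
i=5: fresh scan; Z[5]=1 extend→box=[5,6)
i=6: fresh scan; Z[6]=2 extend→box=[6,8)
i=7: min(r-i=1, Z[1]=0)=0; Z[7]=0
i=8: fresh scan; Z[8]=0
i=9: fresh scan; Z[9]=0
i=10: fresh scan; Z[10]=0
i=11: fresh scan; Z[11]=3 extend→box=[11,14)
i=12: min(r-i=2, Z[1]=0)=0; Z[12]=0
i=13: min(r-i=1, Z[2]=3)=1; Z[13]=1

[14, 0, 3, 0, 1, 1, 2, 0, 0, 0, 0, 3, 0, 1]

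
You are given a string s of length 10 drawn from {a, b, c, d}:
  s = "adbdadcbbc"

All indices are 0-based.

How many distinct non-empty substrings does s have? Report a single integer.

rank | idx | suffix
   0 |   0 | adbdadcbbc
   1 |   4 | adcbbc
   2 |   7 | bbc
   3 |   8 | bc
   4 |   2 | bdadcbbc
   5 |   9 | c
   6 |   6 | cbbc
   7 |   3 | dadcbbc
   8 |   1 | dbdadcbbc
   9 |   5 | dcbbc

SA = [0, 4, 7, 8, 2, 9, 6, 3, 1, 5]
i: (SA[i-1],SA[i]) lcp shared
  1: (0,4) 2 'ad'
  2: (4,7) 0 ''
  3: (7,8) 1 'b'
  4: (8,2) 1 'b'
  5: (2,9) 0 ''
  6: (9,6) 1 'c'
  7: (6,3) 0 ''
  8: (3,1) 1 'd'
  9: (1,5) 1 'd'

n(n+1)/2 = 10·11/2 = 55
Σ LCP = 0 + 2 + 0 + 1 + 1 + 0 + 1 + 0 + 1 + 1 = 7
distinct = 55 − 7 = 48

48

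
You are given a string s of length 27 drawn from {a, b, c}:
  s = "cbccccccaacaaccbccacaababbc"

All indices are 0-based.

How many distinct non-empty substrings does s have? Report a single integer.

321

rank→(start, suffix):
  0 → (20, 'aababbc')
  1 → (8, 'aacaaccbccacaababbc')
  2 → (11, 'aaccbccacaababbc')
  3 → (21, 'ababbc')
  4 → (23, 'abbc')
  5 → (18, 'acaababbc')
  6 → (9, 'acaaccbccacaababbc')
  7 → (12, 'accbccacaababbc')
  8 → (22, 'babbc')
  9 → (24, 'bbc')
  10 → (25, 'bc')
  11 → (15, 'bccacaababbc')
  12 → (1, 'bccccccaacaaccbccacaababbc')
  13 → (26, 'c')
  14 → (19, 'caababbc')
  15 → (7, 'caacaaccbccacaababbc')
  16 → (10, 'caaccbccacaababbc')
  17 → (17, 'cacaababbc')
  18 → (14, 'cbccacaababbc')
  19 → (0, 'cbccccccaacaaccbccacaababbc')
  20 → (6, 'ccaacaaccbccacaababbc')
  21 → (16, 'ccacaababbc')
  22 → (13, 'ccbccacaababbc')
  23 → (5, 'cccaacaaccbccacaababbc')
  24 → (4, 'ccccaacaaccbccacaababbc')
  25 → (3, 'cccccaacaaccbccacaababbc')
  26 → (2, 'ccccccaacaaccbccacaababbc')

SA = [20, 8, 11, 21, 23, 18, 9, 12, 22, 24, 25, 15, 1, 26, 19, 7, 10, 17, 14, 0, 6, 16, 13, 5, 4, 3, 2]
[i] adj suffixes → lcp
  [1] 20/8 → 2 ('aa')
  [2] 8/11 → 3 ('aac')
  [3] 11/21 → 1 ('a')
  [4] 21/23 → 2 ('ab')
  [5] 23/18 → 1 ('a')
  [6] 18/9 → 4 ('acaa')
  [7] 9/12 → 2 ('ac')
  [8] 12/22 → 0 ('')
  [9] 22/24 → 1 ('b')
  [10] 24/25 → 1 ('b')
  [11] 25/15 → 2 ('bc')
  [12] 15/1 → 3 ('bcc')
  [13] 1/26 → 0 ('')
  [14] 26/19 → 1 ('c')
  [15] 19/7 → 3 ('caa')
  [16] 7/10 → 4 ('caac')
  [17] 10/17 → 2 ('ca')
  [18] 17/14 → 1 ('c')
  [19] 14/0 → 4 ('cbcc')
  [20] 0/6 → 1 ('c')
  [21] 6/16 → 3 ('cca')
  [22] 16/13 → 2 ('cc')
  [23] 13/5 → 2 ('cc')
  [24] 5/4 → 3 ('ccc')
  [25] 4/3 → 4 ('cccc')
  [26] 3/2 → 5 ('ccccc')

n(n+1)/2 = 27·28/2 = 378
Σ LCP = 0 + 2 + 3 + 1 + 2 + 1 + 4 + 2 + 0 + 1 + 1 + 2 + 3 + 0 + 1 + 3 + 4 + 2 + 1 + 4 + 1 + 3 + 2 + 2 + 3 + 4 + 5 = 57
distinct = 378 − 57 = 321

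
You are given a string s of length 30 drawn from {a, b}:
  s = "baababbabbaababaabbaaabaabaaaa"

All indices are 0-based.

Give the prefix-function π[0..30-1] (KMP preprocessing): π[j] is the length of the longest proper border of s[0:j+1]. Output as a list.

π[0] = 0
j=1 s[j]='a': π[1]=0 (border '')
j=2 s[j]='a': π[2]=0 (border '')
j=3 s[j]='b': π[3]=1 (border 'b')
j=4 s[j]='a': π[4]=2 (border 'ba')
j=5 s[j]='b': k: 2→0; π[5]=1 (border 'b')
j=6 s[j]='b': k: 1→0; π[6]=1 (border 'b')
j=7 s[j]='a': π[7]=2 (border 'ba')
j=8 s[j]='b': k: 2→0; π[8]=1 (border 'b')
j=9 s[j]='b': k: 1→0; π[9]=1 (border 'b')
j=10 s[j]='a': π[10]=2 (border 'ba')
j=11 s[j]='a': π[11]=3 (border 'baa')
j=12 s[j]='b': π[12]=4 (border 'baab')
j=13 s[j]='a': π[13]=5 (border 'baaba')
j=14 s[j]='b': π[14]=6 (border 'baabab')
j=15 s[j]='a': k: 6→1; π[15]=2 (border 'ba')
j=16 s[j]='a': π[16]=3 (border 'baa')
j=17 s[j]='b': π[17]=4 (border 'baab')
j=18 s[j]='b': k: 4→1→0; π[18]=1 (border 'b')
j=19 s[j]='a': π[19]=2 (border 'ba')
j=20 s[j]='a': π[20]=3 (border 'baa')
j=21 s[j]='a': k: 3→0; π[21]=0 (border '')
j=22 s[j]='b': π[22]=1 (border 'b')
j=23 s[j]='a': π[23]=2 (border 'ba')
j=24 s[j]='a': π[24]=3 (border 'baa')
j=25 s[j]='b': π[25]=4 (border 'baab')
j=26 s[j]='a': π[26]=5 (border 'baaba')
j=27 s[j]='a': k: 5→2; π[27]=3 (border 'baa')
j=28 s[j]='a': k: 3→0; π[28]=0 (border '')
j=29 s[j]='a': π[29]=0 (border '')

[0, 0, 0, 1, 2, 1, 1, 2, 1, 1, 2, 3, 4, 5, 6, 2, 3, 4, 1, 2, 3, 0, 1, 2, 3, 4, 5, 3, 0, 0]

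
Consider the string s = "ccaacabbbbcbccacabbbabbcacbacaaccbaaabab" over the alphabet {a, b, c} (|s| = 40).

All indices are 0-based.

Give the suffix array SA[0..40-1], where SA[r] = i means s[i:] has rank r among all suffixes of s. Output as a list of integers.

rank→(start, suffix):
  0 → (34, 'aaabab')
  1 → (35, 'aabab')
  2 → (2, 'aacabbbbcbccacabbbabbcacbacaaccbaaabab')
  3 → (29, 'aaccbaaabab')
  4 → (38, 'ab')
  5 → (36, 'abab')
  6 → (16, 'abbbabbcacbacaaccbaaabab')
  7 → (5, 'abbbbcbccacabbbabbcacbacaaccbaaabab')
  8 → (20, 'abbcacbacaaccbaaabab')
  9 → (27, 'acaaccbaaabab')
  10 → (14, 'acabbbabbcacbacaaccbaaabab')
  11 → (3, 'acabbbbcbccacabbbabbcacbacaaccbaaabab')
  12 → (24, 'acbacaaccbaaabab')
  13 → (30, 'accbaaabab')
  14 → (39, 'b')
  15 → (33, 'baaabab')
  16 → (37, 'bab')
  17 → (19, 'babbcacbacaaccbaaabab')
  18 → (26, 'bacaaccbaaabab')
  19 → (18, 'bbabbcacbacaaccbaaabab')
  20 → (17, 'bbbabbcacbacaaccbaaabab')
  21 → (6, 'bbbbcbccacabbbabbcacbacaaccbaaabab')
  22 → (7, 'bbbcbccacabbbabbcacbacaaccbaaabab')
  23 → (21, 'bbcacbacaaccbaaabab')
  24 → (8, 'bbcbccacabbbabbcacbacaaccbaaabab')
  25 → (22, 'bcacbacaaccbaaabab')
  26 → (9, 'bcbccacabbbabbcacbacaaccbaaabab')
  27 → (11, 'bccacabbbabbcacbacaaccbaaabab')
  28 → (1, 'caacabbbbcbccacabbbabbcacbacaaccbaaabab')
  29 → (28, 'caaccbaaabab')
  30 → (15, 'cabbbabbcacbacaaccbaaabab')
  31 → (4, 'cabbbbcbccacabbbabbcacbacaaccbaaabab')
  32 → (13, 'cacabbbabbcacbacaaccbaaabab')
  33 → (23, 'cacbacaaccbaaabab')
  34 → (32, 'cbaaabab')
  35 → (25, 'cbacaaccbaaabab')
  36 → (10, 'cbccacabbbabbcacbacaaccbaaabab')
  37 → (0, 'ccaacabbbbcbccacabbbabbcacbacaaccbaaabab')
  38 → (12, 'ccacabbbabbcacbacaaccbaaabab')
  39 → (31, 'ccbaaabab')

[34, 35, 2, 29, 38, 36, 16, 5, 20, 27, 14, 3, 24, 30, 39, 33, 37, 19, 26, 18, 17, 6, 7, 21, 8, 22, 9, 11, 1, 28, 15, 4, 13, 23, 32, 25, 10, 0, 12, 31]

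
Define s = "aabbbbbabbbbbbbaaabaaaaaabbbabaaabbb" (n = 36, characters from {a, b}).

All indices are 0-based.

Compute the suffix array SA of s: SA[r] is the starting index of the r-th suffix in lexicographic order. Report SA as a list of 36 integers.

[19, 20, 21, 15, 30, 22, 16, 31, 23, 0, 17, 28, 32, 24, 1, 7, 35, 18, 14, 29, 27, 6, 34, 13, 26, 5, 33, 12, 25, 4, 11, 3, 10, 2, 9, 8]

sorted suffixes:
  #0 SA[0]=19  'aaaaaabbbabaaabbb'
  #1 SA[1]=20  'aaaaabbbabaaabbb'
  #2 SA[2]=21  'aaaabbbabaaabbb'
  #3 SA[3]=15  'aaabaaaaaabbbabaaabbb'
  #4 SA[4]=30  'aaabbb'
  #5 SA[5]=22  'aaabbbabaaabbb'
  #6 SA[6]=16  'aabaaaaaabbbabaaabbb'
  #7 SA[7]=31  'aabbb'
  #8 SA[8]=23  'aabbbabaaabbb'
  #9 SA[9]=0  'aabbbbbabbbbbbbaaabaaaaaabbbabaaabbb'
  #10 SA[10]=17  'abaaaaaabbbabaaabbb'
  #11 SA[11]=28  'abaaabbb'
  #12 SA[12]=32  'abbb'
  #13 SA[13]=24  'abbbabaaabbb'
  #14 SA[14]=1  'abbbbbabbbbbbbaaabaaaaaabbbabaaabbb'
  #15 SA[15]=7  'abbbbbbbaaabaaaaaabbbabaaabbb'
  #16 SA[16]=35  'b'
  #17 SA[17]=18  'baaaaaabbbabaaabbb'
  #18 SA[18]=14  'baaabaaaaaabbbabaaabbb'
  #19 SA[19]=29  'baaabbb'
  #20 SA[20]=27  'babaaabbb'
  #21 SA[21]=6  'babbbbbbbaaabaaaaaabbbabaaabbb'
  #22 SA[22]=34  'bb'
  #23 SA[23]=13  'bbaaabaaaaaabbbabaaabbb'
  #24 SA[24]=26  'bbabaaabbb'
  #25 SA[25]=5  'bbabbbbbbbaaabaaaaaabbbabaaabbb'
  #26 SA[26]=33  'bbb'
  #27 SA[27]=12  'bbbaaabaaaaaabbbabaaabbb'
  #28 SA[28]=25  'bbbabaaabbb'
  #29 SA[29]=4  'bbbabbbbbbbaaabaaaaaabbbabaaabbb'
  #30 SA[30]=11  'bbbbaaabaaaaaabbbabaaabbb'
  #31 SA[31]=3  'bbbbabbbbbbbaaabaaaaaabbbabaaabbb'
  #32 SA[32]=10  'bbbbbaaabaaaaaabbbabaaabbb'
  #33 SA[33]=2  'bbbbbabbbbbbbaaabaaaaaabbbabaaabbb'
  #34 SA[34]=9  'bbbbbbaaabaaaaaabbbabaaabbb'
  #35 SA[35]=8  'bbbbbbbaaabaaaaaabbbabaaabbb'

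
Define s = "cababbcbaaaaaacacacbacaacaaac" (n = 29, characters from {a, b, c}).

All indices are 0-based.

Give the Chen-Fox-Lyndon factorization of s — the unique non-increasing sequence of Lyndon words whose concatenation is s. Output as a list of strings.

emit factor 1: 'c' (i=0, period=1)
emit factor 2: 'ababbcb' (i=1, period=7)
emit factor 3: 'aaaaaacacacbacaacaaac' (i=8, period=21)

["c", "ababbcb", "aaaaaacacacbacaacaaac"]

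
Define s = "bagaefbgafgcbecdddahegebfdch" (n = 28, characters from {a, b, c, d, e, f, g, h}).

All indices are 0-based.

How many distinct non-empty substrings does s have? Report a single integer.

sorted suffixes:
  #0 SA[0]=3  'aefbgafgcbecdddahegebfdch'
  #1 SA[1]=8  'afgcbecdddahegebfdch'
  #2 SA[2]=1  'agaefbgafgcbecdddahegebfdch'
  #3 SA[3]=18  'ahegebfdch'
  #4 SA[4]=0  'bagaefbgafgcbecdddahegebfdch'
  #5 SA[5]=12  'becdddahegebfdch'
  #6 SA[6]=23  'bfdch'
  #7 SA[7]=6  'bgafgcbecdddahegebfdch'
  #8 SA[8]=11  'cbecdddahegebfdch'
  #9 SA[9]=14  'cdddahegebfdch'
  #10 SA[10]=26  'ch'
  #11 SA[11]=17  'dahegebfdch'
  #12 SA[12]=25  'dch'
  #13 SA[13]=16  'ddahegebfdch'
  #14 SA[14]=15  'dddahegebfdch'
  #15 SA[15]=22  'ebfdch'
  #16 SA[16]=13  'ecdddahegebfdch'
  #17 SA[17]=4  'efbgafgcbecdddahegebfdch'
  #18 SA[18]=20  'egebfdch'
  #19 SA[19]=5  'fbgafgcbecdddahegebfdch'
  #20 SA[20]=24  'fdch'
  #21 SA[21]=9  'fgcbecdddahegebfdch'
  #22 SA[22]=2  'gaefbgafgcbecdddahegebfdch'
  #23 SA[23]=7  'gafgcbecdddahegebfdch'
  #24 SA[24]=10  'gcbecdddahegebfdch'
  #25 SA[25]=21  'gebfdch'
  #26 SA[26]=27  'h'
  #27 SA[27]=19  'hegebfdch'

SA = [3, 8, 1, 18, 0, 12, 23, 6, 11, 14, 26, 17, 25, 16, 15, 22, 13, 4, 20, 5, 24, 9, 2, 7, 10, 21, 27, 19]
i: (SA[i-1],SA[i]) lcp shared
  1: (3,8) 1 'a'
  2: (8,1) 1 'a'
  3: (1,18) 1 'a'
  4: (18,0) 0 ''
  5: (0,12) 1 'b'
  6: (12,23) 1 'b'
  7: (23,6) 1 'b'
  8: (6,11) 0 ''
  9: (11,14) 1 'c'
  10: (14,26) 1 'c'
  11: (26,17) 0 ''
  12: (17,25) 1 'd'
  13: (25,16) 1 'd'
  14: (16,15) 2 'dd'
  15: (15,22) 0 ''
  16: (22,13) 1 'e'
  17: (13,4) 1 'e'
  18: (4,20) 1 'e'
  19: (20,5) 0 ''
  20: (5,24) 1 'f'
  21: (24,9) 1 'f'
  22: (9,2) 0 ''
  23: (2,7) 2 'ga'
  24: (7,10) 1 'g'
  25: (10,21) 1 'g'
  26: (21,27) 0 ''
  27: (27,19) 1 'h'

n(n+1)/2 = 28·29/2 = 406
Σ LCP = 0 + 1 + 1 + 1 + 0 + 1 + 1 + 1 + 0 + 1 + 1 + 0 + 1 + 1 + 2 + 0 + 1 + 1 + 1 + 0 + 1 + 1 + 0 + 2 + 1 + 1 + 0 + 1 = 22
distinct = 406 − 22 = 384

384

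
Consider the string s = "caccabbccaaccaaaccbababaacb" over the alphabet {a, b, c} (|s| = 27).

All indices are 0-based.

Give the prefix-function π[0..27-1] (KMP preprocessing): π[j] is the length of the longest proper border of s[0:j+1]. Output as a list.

π[0] = 0
j=1 s[j]='a': π[1]=0 (border '')
j=2 s[j]='c': π[2]=1 (border 'c')
j=3 s[j]='c': k: 1→0; π[3]=1 (border 'c')
j=4 s[j]='a': π[4]=2 (border 'ca')
j=5 s[j]='b': k: 2→0; π[5]=0 (border '')
j=6 s[j]='b': π[6]=0 (border '')
j=7 s[j]='c': π[7]=1 (border 'c')
j=8 s[j]='c': k: 1→0; π[8]=1 (border 'c')
j=9 s[j]='a': π[9]=2 (border 'ca')
j=10 s[j]='a': k: 2→0; π[10]=0 (border '')
j=11 s[j]='c': π[11]=1 (border 'c')
j=12 s[j]='c': k: 1→0; π[12]=1 (border 'c')
j=13 s[j]='a': π[13]=2 (border 'ca')
j=14 s[j]='a': k: 2→0; π[14]=0 (border '')
j=15 s[j]='a': π[15]=0 (border '')
j=16 s[j]='c': π[16]=1 (border 'c')
j=17 s[j]='c': k: 1→0; π[17]=1 (border 'c')
j=18 s[j]='b': k: 1→0; π[18]=0 (border '')
j=19 s[j]='a': π[19]=0 (border '')
j=20 s[j]='b': π[20]=0 (border '')
j=21 s[j]='a': π[21]=0 (border '')
j=22 s[j]='b': π[22]=0 (border '')
j=23 s[j]='a': π[23]=0 (border '')
j=24 s[j]='a': π[24]=0 (border '')
j=25 s[j]='c': π[25]=1 (border 'c')
j=26 s[j]='b': k: 1→0; π[26]=0 (border '')

[0, 0, 1, 1, 2, 0, 0, 1, 1, 2, 0, 1, 1, 2, 0, 0, 1, 1, 0, 0, 0, 0, 0, 0, 0, 1, 0]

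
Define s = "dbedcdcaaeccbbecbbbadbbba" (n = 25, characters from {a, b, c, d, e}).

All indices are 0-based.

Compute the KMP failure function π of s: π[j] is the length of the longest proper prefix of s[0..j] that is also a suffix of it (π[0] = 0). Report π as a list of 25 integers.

[0, 0, 0, 1, 0, 1, 0, 0, 0, 0, 0, 0, 0, 0, 0, 0, 0, 0, 0, 0, 1, 2, 0, 0, 0]

π[0] = 0
j=1 s[j]='b': π[1]=0 (border '')
j=2 s[j]='e': π[2]=0 (border '')
j=3 s[j]='d': π[3]=1 (border 'd')
j=4 s[j]='c': k: 1→0; π[4]=0 (border '')
j=5 s[j]='d': π[5]=1 (border 'd')
j=6 s[j]='c': k: 1→0; π[6]=0 (border '')
j=7 s[j]='a': π[7]=0 (border '')
j=8 s[j]='a': π[8]=0 (border '')
j=9 s[j]='e': π[9]=0 (border '')
j=10 s[j]='c': π[10]=0 (border '')
j=11 s[j]='c': π[11]=0 (border '')
j=12 s[j]='b': π[12]=0 (border '')
j=13 s[j]='b': π[13]=0 (border '')
j=14 s[j]='e': π[14]=0 (border '')
j=15 s[j]='c': π[15]=0 (border '')
j=16 s[j]='b': π[16]=0 (border '')
j=17 s[j]='b': π[17]=0 (border '')
j=18 s[j]='b': π[18]=0 (border '')
j=19 s[j]='a': π[19]=0 (border '')
j=20 s[j]='d': π[20]=1 (border 'd')
j=21 s[j]='b': π[21]=2 (border 'db')
j=22 s[j]='b': k: 2→0; π[22]=0 (border '')
j=23 s[j]='b': π[23]=0 (border '')
j=24 s[j]='a': π[24]=0 (border '')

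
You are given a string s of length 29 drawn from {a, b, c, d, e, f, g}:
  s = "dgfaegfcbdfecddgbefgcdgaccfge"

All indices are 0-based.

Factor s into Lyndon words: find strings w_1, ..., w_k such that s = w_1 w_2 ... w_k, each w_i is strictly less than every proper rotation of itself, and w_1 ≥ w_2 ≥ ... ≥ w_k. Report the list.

["dgf", "aegfcbdfecddgbefgcdg", "accfge"]

emit factor 1: 'dgf' (i=0, period=3)
emit factor 2: 'aegfcbdfecddgbefgcdg' (i=3, period=20)
emit factor 3: 'accfge' (i=23, period=6)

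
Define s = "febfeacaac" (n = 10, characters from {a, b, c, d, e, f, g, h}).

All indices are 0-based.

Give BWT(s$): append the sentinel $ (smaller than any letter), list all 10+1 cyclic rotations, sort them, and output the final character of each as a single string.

ccaeeaaffb$

rank  rotation     last
    0  $febfeacaac  c
    1  aac$febfeac  c
    2  ac$febfeaca  a
    3  acaac$febfe  e
    4  bfeacaac$fe  e
    5  c$febfeacaa  a
    6  caac$febfea  a
    7  eacaac$febf  f
    8  ebfeacaac$f  f
    9  feacaac$feb  b
   10  febfeacaac$  $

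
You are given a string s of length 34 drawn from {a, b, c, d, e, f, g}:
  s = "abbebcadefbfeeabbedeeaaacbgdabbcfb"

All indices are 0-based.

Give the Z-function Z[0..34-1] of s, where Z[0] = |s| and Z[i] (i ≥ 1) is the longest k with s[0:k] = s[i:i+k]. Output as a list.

[34, 0, 0, 0, 0, 0, 1, 0, 0, 0, 0, 0, 0, 0, 4, 0, 0, 0, 0, 0, 0, 1, 1, 1, 0, 0, 0, 0, 3, 0, 0, 0, 0, 0]

Z[0]=34
i=1: i≥r, start 0; Z[1]=0
i=2: i≥r, start 0; Z[2]=0
i=3: i≥r, start 0; Z[3]=0
i=4: i≥r, start 0; Z[4]=0
i=5: i≥r, start 0; Z[5]=0
i=6: i≥r, start 0; Z[6]=1 scan→box=[6,7)
i=7: i≥r, start 0; Z[7]=0
i=8: i≥r, start 0; Z[8]=0
i=9: i≥r, start 0; Z[9]=0
i=10: i≥r, start 0; Z[10]=0
i=11: i≥r, start 0; Z[11]=0
i=12: i≥r, start 0; Z[12]=0
i=13: i≥r, start 0; Z[13]=0
i=14: i≥r, start 0; Z[14]=4 scan→box=[14,18)
i=15: min(r-i=3, Z[1]=0)=0; Z[15]=0
i=16: min(r-i=2, Z[2]=0)=0; Z[16]=0
i=17: min(r-i=1, Z[3]=0)=0; Z[17]=0
i=18: i≥r, start 0; Z[18]=0
i=19: i≥r, start 0; Z[19]=0
i=20: i≥r, start 0; Z[20]=0
i=21: i≥r, start 0; Z[21]=1 scan→box=[21,22)
i=22: i≥r, start 0; Z[22]=1 scan→box=[22,23)
i=23: i≥r, start 0; Z[23]=1 scan→box=[23,24)
i=24: i≥r, start 0; Z[24]=0
i=25: i≥r, start 0; Z[25]=0
i=26: i≥r, start 0; Z[26]=0
i=27: i≥r, start 0; Z[27]=0
i=28: i≥r, start 0; Z[28]=3 scan→box=[28,31)
i=29: min(r-i=2, Z[1]=0)=0; Z[29]=0
i=30: min(r-i=1, Z[2]=0)=0; Z[30]=0
i=31: i≥r, start 0; Z[31]=0
i=32: i≥r, start 0; Z[32]=0
i=33: i≥r, start 0; Z[33]=0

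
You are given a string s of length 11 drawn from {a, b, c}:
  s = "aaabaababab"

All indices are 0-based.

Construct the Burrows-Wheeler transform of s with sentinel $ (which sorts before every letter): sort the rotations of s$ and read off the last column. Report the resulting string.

b$abbabaaaaa

rank  rotation      last
    0  $aaabaababab  b
    1  aaabaababab$  $
    2  aabaababab$a  a
    3  aababab$aaab  b
    4  ab$aaabaabab  b
    5  abaababab$aa  a
    6  abab$aaabaab  b
    7  ababab$aaaba  a
    8  b$aaabaababa  a
    9  baababab$aaa  a
   10  bab$aaabaaba  a
   11  babab$aaabaa  a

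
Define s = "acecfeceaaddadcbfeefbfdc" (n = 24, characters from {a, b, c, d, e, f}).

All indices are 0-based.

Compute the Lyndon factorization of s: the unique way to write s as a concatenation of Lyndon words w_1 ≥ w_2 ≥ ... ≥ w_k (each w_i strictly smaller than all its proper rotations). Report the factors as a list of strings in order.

["acecfece", "aaddadcbfeefbfdc"]

emit factor 1: 'acecfece' (i=0, period=8)
emit factor 2: 'aaddadcbfeefbfdc' (i=8, period=16)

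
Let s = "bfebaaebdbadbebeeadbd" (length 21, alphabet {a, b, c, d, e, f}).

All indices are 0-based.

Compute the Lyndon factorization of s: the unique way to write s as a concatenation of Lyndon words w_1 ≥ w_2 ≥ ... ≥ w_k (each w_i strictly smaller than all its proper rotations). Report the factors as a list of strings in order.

["bfe", "b", "aaebdbadbebeeadbd"]

emit factor 1: 'bfe' (i=0, period=3)
emit factor 2: 'b' (i=3, period=1)
emit factor 3: 'aaebdbadbebeeadbd' (i=4, period=17)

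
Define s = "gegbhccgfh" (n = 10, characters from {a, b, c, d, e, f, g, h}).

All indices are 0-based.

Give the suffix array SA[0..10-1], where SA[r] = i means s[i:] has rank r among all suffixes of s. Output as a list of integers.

rank | idx | suffix
   0 |   3 | bhccgfh
   1 |   5 | ccgfh
   2 |   6 | cgfh
   3 |   1 | egbhccgfh
   4 |   8 | fh
   5 |   2 | gbhccgfh
   6 |   0 | gegbhccgfh
   7 |   7 | gfh
   8 |   9 | h
   9 |   4 | hccgfh

[3, 5, 6, 1, 8, 2, 0, 7, 9, 4]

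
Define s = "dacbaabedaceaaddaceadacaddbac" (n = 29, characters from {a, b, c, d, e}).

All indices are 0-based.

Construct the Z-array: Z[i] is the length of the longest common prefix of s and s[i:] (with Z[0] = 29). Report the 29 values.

Z[0]=29
i=1: outside box; Z[1]=0
i=2: outside box; Z[2]=0
i=3: outside box; Z[3]=0
i=4: outside box; Z[4]=0
i=5: outside box; Z[5]=0
i=6: outside box; Z[6]=0
i=7: outside box; Z[7]=0
i=8: outside box; Z[8]=3 scan→box=[8,11)
i=9: min(r-i=2, Z[1]=0)=0; Z[9]=0
i=10: min(r-i=1, Z[2]=0)=0; Z[10]=0
i=11: outside box; Z[11]=0
i=12: outside box; Z[12]=0
i=13: outside box; Z[13]=0
i=14: outside box; Z[14]=1 scan→box=[14,15)
i=15: outside box; Z[15]=3 scan→box=[15,18)
i=16: min(r-i=2, Z[1]=0)=0; Z[16]=0
i=17: min(r-i=1, Z[2]=0)=0; Z[17]=0
i=18: outside box; Z[18]=0
i=19: outside box; Z[19]=0
i=20: outside box; Z[20]=3 scan→box=[20,23)
i=21: min(r-i=2, Z[1]=0)=0; Z[21]=0
i=22: min(r-i=1, Z[2]=0)=0; Z[22]=0
i=23: outside box; Z[23]=0
i=24: outside box; Z[24]=1 scan→box=[24,25)
i=25: outside box; Z[25]=1 scan→box=[25,26)
i=26: outside box; Z[26]=0
i=27: outside box; Z[27]=0
i=28: outside box; Z[28]=0

[29, 0, 0, 0, 0, 0, 0, 0, 3, 0, 0, 0, 0, 0, 1, 3, 0, 0, 0, 0, 3, 0, 0, 0, 1, 1, 0, 0, 0]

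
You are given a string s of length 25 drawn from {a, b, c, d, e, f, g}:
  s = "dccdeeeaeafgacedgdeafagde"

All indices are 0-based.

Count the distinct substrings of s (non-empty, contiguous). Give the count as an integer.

rank→(start, suffix):
  0 → (12, 'acedgdeafagde')
  1 → (7, 'aeafgacedgdeafagde')
  2 → (19, 'afagde')
  3 → (9, 'afgacedgdeafagde')
  4 → (21, 'agde')
  5 → (1, 'ccdeeeaeafgacedgdeafagde')
  6 → (2, 'cdeeeaeafgacedgdeafagde')
  7 → (13, 'cedgdeafagde')
  8 → (0, 'dccdeeeaeafgacedgdeafagde')
  9 → (23, 'de')
  10 → (17, 'deafagde')
  11 → (3, 'deeeaeafgacedgdeafagde')
  12 → (15, 'dgdeafagde')
  13 → (24, 'e')
  14 → (6, 'eaeafgacedgdeafagde')
  15 → (18, 'eafagde')
  16 → (8, 'eafgacedgdeafagde')
  17 → (14, 'edgdeafagde')
  18 → (5, 'eeaeafgacedgdeafagde')
  19 → (4, 'eeeaeafgacedgdeafagde')
  20 → (20, 'fagde')
  21 → (10, 'fgacedgdeafagde')
  22 → (11, 'gacedgdeafagde')
  23 → (22, 'gde')
  24 → (16, 'gdeafagde')

SA = [12, 7, 19, 9, 21, 1, 2, 13, 0, 23, 17, 3, 15, 24, 6, 18, 8, 14, 5, 4, 20, 10, 11, 22, 16]
[i] adj suffixes → lcp
  [1] 12/7 → 1 ('a')
  [2] 7/19 → 1 ('a')
  [3] 19/9 → 2 ('af')
  [4] 9/21 → 1 ('a')
  [5] 21/1 → 0 ('')
  [6] 1/2 → 1 ('c')
  [7] 2/13 → 1 ('c')
  [8] 13/0 → 0 ('')
  [9] 0/23 → 1 ('d')
  [10] 23/17 → 2 ('de')
  [11] 17/3 → 2 ('de')
  [12] 3/15 → 1 ('d')
  [13] 15/24 → 0 ('')
  [14] 24/6 → 1 ('e')
  [15] 6/18 → 2 ('ea')
  [16] 18/8 → 3 ('eaf')
  [17] 8/14 → 1 ('e')
  [18] 14/5 → 1 ('e')
  [19] 5/4 → 2 ('ee')
  [20] 4/20 → 0 ('')
  [21] 20/10 → 1 ('f')
  [22] 10/11 → 0 ('')
  [23] 11/22 → 1 ('g')
  [24] 22/16 → 3 ('gde')

n(n+1)/2 = 25·26/2 = 325
Σ LCP = 0 + 1 + 1 + 2 + 1 + 0 + 1 + 1 + 0 + 1 + 2 + 2 + 1 + 0 + 1 + 2 + 3 + 1 + 1 + 2 + 0 + 1 + 0 + 1 + 3 = 28
distinct = 325 − 28 = 297

297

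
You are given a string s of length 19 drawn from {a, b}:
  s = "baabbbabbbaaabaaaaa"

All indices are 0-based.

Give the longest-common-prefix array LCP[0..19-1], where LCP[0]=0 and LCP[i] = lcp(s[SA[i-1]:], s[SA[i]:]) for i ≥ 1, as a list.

[0, 1, 2, 3, 4, 3, 2, 3, 1, 2, 5, 0, 4, 3, 2, 1, 3, 2, 4]

rank→(start, suffix):
  0 → (18, 'a')
  1 → (17, 'aa')
  2 → (16, 'aaa')
  3 → (15, 'aaaa')
  4 → (14, 'aaaaa')
  5 → (10, 'aaabaaaaa')
  6 → (11, 'aabaaaaa')
  7 → (1, 'aabbbabbbaaabaaaaa')
  8 → (12, 'abaaaaa')
  9 → (6, 'abbbaaabaaaaa')
  10 → (2, 'abbbabbbaaabaaaaa')
  11 → (13, 'baaaaa')
  12 → (9, 'baaabaaaaa')
  13 → (0, 'baabbbabbbaaabaaaaa')
  14 → (5, 'babbbaaabaaaaa')
  15 → (8, 'bbaaabaaaaa')
  16 → (4, 'bbabbbaaabaaaaa')
  17 → (7, 'bbbaaabaaaaa')
  18 → (3, 'bbbabbbaaabaaaaa')

SA = [18, 17, 16, 15, 14, 10, 11, 1, 12, 6, 2, 13, 9, 0, 5, 8, 4, 7, 3]
i: (SA[i-1],SA[i]) lcp shared
  1: (18,17) 1 'a'
  2: (17,16) 2 'aa'
  3: (16,15) 3 'aaa'
  4: (15,14) 4 'aaaa'
  5: (14,10) 3 'aaa'
  6: (10,11) 2 'aa'
  7: (11,1) 3 'aab'
  8: (1,12) 1 'a'
  9: (12,6) 2 'ab'
  10: (6,2) 5 'abbba'
  11: (2,13) 0 ''
  12: (13,9) 4 'baaa'
  13: (9,0) 3 'baa'
  14: (0,5) 2 'ba'
  15: (5,8) 1 'b'
  16: (8,4) 3 'bba'
  17: (4,7) 2 'bb'
  18: (7,3) 4 'bbba'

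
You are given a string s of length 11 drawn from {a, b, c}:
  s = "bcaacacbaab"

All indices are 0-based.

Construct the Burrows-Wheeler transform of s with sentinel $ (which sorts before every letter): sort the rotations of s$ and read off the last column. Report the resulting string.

bbcaacac$baa

rank  rotation      last
    0  $bcaacacbaab  b
    1  aab$bcaacacb  b
    2  aacacbaab$bc  c
    3  ab$bcaacacba  a
    4  acacbaab$bca  a
    5  acbaab$bcaac  c
    6  b$bcaacacbaa  a
    7  baab$bcaacac  c
    8  bcaacacbaab$  $
    9  caacacbaab$b  b
   10  cacbaab$bcaa  a
   11  cbaab$bcaaca  a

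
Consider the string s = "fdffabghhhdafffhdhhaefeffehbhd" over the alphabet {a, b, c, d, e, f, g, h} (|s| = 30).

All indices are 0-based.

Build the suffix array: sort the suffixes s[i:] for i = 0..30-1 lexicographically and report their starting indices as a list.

sorted suffixes:
  #0 SA[0]=4  'abghhhdafffhdhhaefeffehbhd'
  #1 SA[1]=19  'aefeffehbhd'
  #2 SA[2]=11  'afffhdhhaefeffehbhd'
  #3 SA[3]=5  'bghhhdafffhdhhaefeffehbhd'
  #4 SA[4]=27  'bhd'
  #5 SA[5]=29  'd'
  #6 SA[6]=10  'dafffhdhhaefeffehbhd'
  #7 SA[7]=1  'dffabghhhdafffhdhhaefeffehbhd'
  #8 SA[8]=16  'dhhaefeffehbhd'
  #9 SA[9]=20  'efeffehbhd'
  #10 SA[10]=22  'effehbhd'
  #11 SA[11]=25  'ehbhd'
  #12 SA[12]=3  'fabghhhdafffhdhhaefeffehbhd'
  #13 SA[13]=0  'fdffabghhhdafffhdhhaefeffehbhd'
  #14 SA[14]=21  'feffehbhd'
  #15 SA[15]=24  'fehbhd'
  #16 SA[16]=2  'ffabghhhdafffhdhhaefeffehbhd'
  #17 SA[17]=23  'ffehbhd'
  #18 SA[18]=12  'fffhdhhaefeffehbhd'
  #19 SA[19]=13  'ffhdhhaefeffehbhd'
  #20 SA[20]=14  'fhdhhaefeffehbhd'
  #21 SA[21]=6  'ghhhdafffhdhhaefeffehbhd'
  #22 SA[22]=18  'haefeffehbhd'
  #23 SA[23]=26  'hbhd'
  #24 SA[24]=28  'hd'
  #25 SA[25]=9  'hdafffhdhhaefeffehbhd'
  #26 SA[26]=15  'hdhhaefeffehbhd'
  #27 SA[27]=17  'hhaefeffehbhd'
  #28 SA[28]=8  'hhdafffhdhhaefeffehbhd'
  #29 SA[29]=7  'hhhdafffhdhhaefeffehbhd'

[4, 19, 11, 5, 27, 29, 10, 1, 16, 20, 22, 25, 3, 0, 21, 24, 2, 23, 12, 13, 14, 6, 18, 26, 28, 9, 15, 17, 8, 7]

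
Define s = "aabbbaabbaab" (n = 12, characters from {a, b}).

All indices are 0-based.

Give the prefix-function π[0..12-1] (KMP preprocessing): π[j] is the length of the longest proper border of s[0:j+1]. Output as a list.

[0, 1, 0, 0, 0, 1, 2, 3, 4, 1, 2, 3]

π[0] = 0
j=1 s[j]='a': π[1]=1 (border 'a')
j=2 s[j]='b': k: 1→0; π[2]=0 (border '')
j=3 s[j]='b': π[3]=0 (border '')
j=4 s[j]='b': π[4]=0 (border '')
j=5 s[j]='a': π[5]=1 (border 'a')
j=6 s[j]='a': π[6]=2 (border 'aa')
j=7 s[j]='b': π[7]=3 (border 'aab')
j=8 s[j]='b': π[8]=4 (border 'aabb')
j=9 s[j]='a': k: 4→0; π[9]=1 (border 'a')
j=10 s[j]='a': π[10]=2 (border 'aa')
j=11 s[j]='b': π[11]=3 (border 'aab')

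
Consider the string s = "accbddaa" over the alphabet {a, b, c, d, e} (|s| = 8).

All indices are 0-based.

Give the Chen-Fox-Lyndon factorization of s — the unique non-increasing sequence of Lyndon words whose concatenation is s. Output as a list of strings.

emit factor 1: 'accbdd' (i=0, period=6)
emit factor 2: 'a' (i=6, period=1)
emit factor 3: 'a' (i=7, period=1)

["accbdd", "a", "a"]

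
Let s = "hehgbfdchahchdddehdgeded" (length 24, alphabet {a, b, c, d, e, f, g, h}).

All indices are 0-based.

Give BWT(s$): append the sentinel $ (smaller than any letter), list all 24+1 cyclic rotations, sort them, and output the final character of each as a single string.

rank  rotation                   last
    0  $hehgbfdchahchdddehdgeded  d
    1  ahchdddehdgeded$hehgbfdch  h
    2  bfdchahchdddehdgeded$hehg  g
    3  chahchdddehdgeded$hehgbfd  d
    4  chdddehdgeded$hehgbfdchah  h
    5  d$hehgbfdchahchdddehdgede  e
    6  dchahchdddehdgeded$hehgbf  f
    7  dddehdgeded$hehgbfdchahch  h
    8  ddehdgeded$hehgbfdchahchd  d
    9  ded$hehgbfdchahchdddehdge  e
   10  dehdgeded$hehgbfdchahchdd  d
   11  dgeded$hehgbfdchahchdddeh  h
   12  ed$hehgbfdchahchdddehdged  d
   13  eded$hehgbfdchahchdddehdg  g
   14  ehdgeded$hehgbfdchahchddd  d
   15  ehgbfdchahchdddehdgeded$h  h
   16  fdchahchdddehdgeded$hehgb  b
   17  gbfdchahchdddehdgeded$heh  h
   18  geded$hehgbfdchahchdddehd  d
   19  hahchdddehdgeded$hehgbfdc  c
   20  hchdddehdgeded$hehgbfdcha  a
   21  hdddehdgeded$hehgbfdchahc  c
   22  hdgeded$hehgbfdchahchddde  e
   23  hehgbfdchahchdddehdgeded$  $
   24  hgbfdchahchdddehdgeded$he  e

dhgdhefhdedhdgdhbhdcace$e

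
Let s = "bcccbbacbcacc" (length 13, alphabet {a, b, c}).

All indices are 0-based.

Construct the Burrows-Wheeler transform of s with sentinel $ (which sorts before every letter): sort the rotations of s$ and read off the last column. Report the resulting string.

rank  rotation        last
    0  $bcccbbacbcacc  c
    1  acbcacc$bcccbb  b
    2  acc$bcccbbacbc  c
    3  bacbcacc$bcccb  b
    4  bbacbcacc$bccc  c
    5  bcacc$bcccbbac  c
    6  bcccbbacbcacc$  $
    7  c$bcccbbacbcac  c
    8  cacc$bcccbbacb  b
    9  cbbacbcacc$bcc  c
   10  cbcacc$bcccbba  a
   11  cc$bcccbbacbca  a
   12  ccbbacbcacc$bc  c
   13  cccbbacbcacc$b  b

cbcbcc$cbcaacb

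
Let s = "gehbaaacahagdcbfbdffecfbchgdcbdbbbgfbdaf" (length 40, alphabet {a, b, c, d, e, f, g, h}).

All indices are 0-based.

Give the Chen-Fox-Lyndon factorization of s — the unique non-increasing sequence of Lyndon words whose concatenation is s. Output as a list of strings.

emit factor 1: 'g' (i=0, period=1)
emit factor 2: 'eh' (i=1, period=2)
emit factor 3: 'b' (i=3, period=1)
emit factor 4: 'aaacahagdcbfbdffecfbchgdcbdbbbgfbdaf' (i=4, period=36)

["g", "eh", "b", "aaacahagdcbfbdffecfbchgdcbdbbbgfbdaf"]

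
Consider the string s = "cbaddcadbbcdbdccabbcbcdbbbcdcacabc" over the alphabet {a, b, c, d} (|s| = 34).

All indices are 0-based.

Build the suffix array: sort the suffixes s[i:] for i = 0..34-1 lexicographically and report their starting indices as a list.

rank | idx | suffix
   0 |  16 | abbcbcdbbbcdcacabc
   1 |  31 | abc
   2 |  29 | acabc
   3 |   6 | adbbcdbdccabbcbcdbbbcdcacabc
   4 |   2 | addcadbbcdbdccabbcbcdbbbcdcacabc
   5 |   1 | baddcadbbcdbdccabbcbcdbbbcdcacabc
   6 |  23 | bbbcdcacabc
   7 |  17 | bbcbcdbbbcdcacabc
   8 |   8 | bbcdbdccabbcbcdbbbcdcacabc
   9 |  24 | bbcdcacabc
  10 |  32 | bc
  11 |  18 | bcbcdbbbcdcacabc
  12 |  20 | bcdbbbcdcacabc
  13 |   9 | bcdbdccabbcbcdbbbcdcacabc
  14 |  25 | bcdcacabc
  15 |  12 | bdccabbcbcdbbbcdcacabc
  16 |  33 | c
  17 |  15 | cabbcbcdbbbcdcacabc
  18 |  30 | cabc
  19 |  28 | cacabc
  20 |   5 | cadbbcdbdccabbcbcdbbbcdcacabc
  21 |   0 | cbaddcadbbcdbdccabbcbcdbbbcdcacabc
  22 |  19 | cbcdbbbcdcacabc
  23 |  14 | ccabbcbcdbbbcdcacabc
  24 |  21 | cdbbbcdcacabc
  25 |  10 | cdbdccabbcbcdbbbcdcacabc
  26 |  26 | cdcacabc
  27 |  22 | dbbbcdcacabc
  28 |   7 | dbbcdbdccabbcbcdbbbcdcacabc
  29 |  11 | dbdccabbcbcdbbbcdcacabc
  30 |  27 | dcacabc
  31 |   4 | dcadbbcdbdccabbcbcdbbbcdcacabc
  32 |  13 | dccabbcbcdbbbcdcacabc
  33 |   3 | ddcadbbcdbdccabbcbcdbbbcdcacabc

[16, 31, 29, 6, 2, 1, 23, 17, 8, 24, 32, 18, 20, 9, 25, 12, 33, 15, 30, 28, 5, 0, 19, 14, 21, 10, 26, 22, 7, 11, 27, 4, 13, 3]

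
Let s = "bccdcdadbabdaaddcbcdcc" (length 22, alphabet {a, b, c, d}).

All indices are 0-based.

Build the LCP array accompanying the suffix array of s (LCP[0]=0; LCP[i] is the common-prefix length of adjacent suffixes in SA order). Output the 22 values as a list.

[0, 1, 1, 2, 0, 1, 2, 1, 0, 1, 1, 2, 1, 2, 3, 0, 2, 1, 1, 2, 2, 1]

rank | idx | suffix
   0 |  12 | aaddcbcdcc
   1 |   9 | abdaaddcbcdcc
   2 |   6 | adbabdaaddcbcdcc
   3 |  13 | addcbcdcc
   4 |   8 | babdaaddcbcdcc
   5 |   0 | bccdcdadbabdaaddcbcdcc
   6 |  17 | bcdcc
   7 |  10 | bdaaddcbcdcc
   8 |  21 | c
   9 |  16 | cbcdcc
  10 |  20 | cc
  11 |   1 | ccdcdadbabdaaddcbcdcc
  12 |   4 | cdadbabdaaddcbcdcc
  13 |  18 | cdcc
  14 |   2 | cdcdadbabdaaddcbcdcc
  15 |  11 | daaddcbcdcc
  16 |   5 | dadbabdaaddcbcdcc
  17 |   7 | dbabdaaddcbcdcc
  18 |  15 | dcbcdcc
  19 |  19 | dcc
  20 |   3 | dcdadbabdaaddcbcdcc
  21 |  14 | ddcbcdcc

SA = [12, 9, 6, 13, 8, 0, 17, 10, 21, 16, 20, 1, 4, 18, 2, 11, 5, 7, 15, 19, 3, 14]
i: (SA[i-1],SA[i]) lcp shared
  1: (12,9) 1 'a'
  2: (9,6) 1 'a'
  3: (6,13) 2 'ad'
  4: (13,8) 0 ''
  5: (8,0) 1 'b'
  6: (0,17) 2 'bc'
  7: (17,10) 1 'b'
  8: (10,21) 0 ''
  9: (21,16) 1 'c'
  10: (16,20) 1 'c'
  11: (20,1) 2 'cc'
  12: (1,4) 1 'c'
  13: (4,18) 2 'cd'
  14: (18,2) 3 'cdc'
  15: (2,11) 0 ''
  16: (11,5) 2 'da'
  17: (5,7) 1 'd'
  18: (7,15) 1 'd'
  19: (15,19) 2 'dc'
  20: (19,3) 2 'dc'
  21: (3,14) 1 'd'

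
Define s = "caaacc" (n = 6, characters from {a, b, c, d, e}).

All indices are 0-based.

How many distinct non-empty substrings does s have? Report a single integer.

rank | idx | suffix
   0 |   1 | aaacc
   1 |   2 | aacc
   2 |   3 | acc
   3 |   5 | c
   4 |   0 | caaacc
   5 |   4 | cc

SA = [1, 2, 3, 5, 0, 4]
rank  pair      lcp
   1  s[1:],s[2:]  2  'aa'
   2  s[2:],s[3:]  1  'a'
   3  s[3:],s[5:]  0  ''
   4  s[5:],s[0:]  1  'c'
   5  s[0:],s[4:]  1  'c'

n(n+1)/2 = 6·7/2 = 21
Σ LCP = 0 + 2 + 1 + 0 + 1 + 1 = 5
distinct = 21 − 5 = 16

16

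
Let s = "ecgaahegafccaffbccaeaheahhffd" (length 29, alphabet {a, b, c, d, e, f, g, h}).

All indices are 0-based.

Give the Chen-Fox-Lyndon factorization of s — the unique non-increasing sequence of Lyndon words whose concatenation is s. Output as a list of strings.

emit factor 1: 'e' (i=0, period=1)
emit factor 2: 'cg' (i=1, period=2)
emit factor 3: 'aahegafccaffbccaeaheahhffd' (i=3, period=26)

["e", "cg", "aahegafccaffbccaeaheahhffd"]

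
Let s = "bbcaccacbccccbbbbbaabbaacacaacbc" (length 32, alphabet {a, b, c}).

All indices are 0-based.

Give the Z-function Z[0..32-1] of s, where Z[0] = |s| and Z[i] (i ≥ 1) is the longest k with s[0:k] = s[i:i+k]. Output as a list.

Z[0]=32
i=1: i≥r, start 0; Z[1]=1 grow→box=[1,2)
i=2: i≥r, start 0; Z[2]=0
i=3: i≥r, start 0; Z[3]=0
i=4: i≥r, start 0; Z[4]=0
i=5: i≥r, start 0; Z[5]=0
i=6: i≥r, start 0; Z[6]=0
i=7: i≥r, start 0; Z[7]=0
i=8: i≥r, start 0; Z[8]=1 grow→box=[8,9)
i=9: i≥r, start 0; Z[9]=0
i=10: i≥r, start 0; Z[10]=0
i=11: i≥r, start 0; Z[11]=0
i=12: i≥r, start 0; Z[12]=0
i=13: i≥r, start 0; Z[13]=2 grow→box=[13,15)
i=14: min(r-i=1, Z[1]=1)=1; Z[14]=2 grow→box=[14,16)
i=15: min(r-i=1, Z[1]=1)=1; Z[15]=2 grow→box=[15,17)
i=16: min(r-i=1, Z[1]=1)=1; Z[16]=2 grow→box=[16,18)
i=17: min(r-i=1, Z[1]=1)=1; Z[17]=1
i=18: i≥r, start 0; Z[18]=0
i=19: i≥r, start 0; Z[19]=0
i=20: i≥r, start 0; Z[20]=2 grow→box=[20,22)
i=21: min(r-i=1, Z[1]=1)=1; Z[21]=1
i=22: i≥r, start 0; Z[22]=0
i=23: i≥r, start 0; Z[23]=0
i=24: i≥r, start 0; Z[24]=0
i=25: i≥r, start 0; Z[25]=0
i=26: i≥r, start 0; Z[26]=0
i=27: i≥r, start 0; Z[27]=0
i=28: i≥r, start 0; Z[28]=0
i=29: i≥r, start 0; Z[29]=0
i=30: i≥r, start 0; Z[30]=1 grow→box=[30,31)
i=31: i≥r, start 0; Z[31]=0

[32, 1, 0, 0, 0, 0, 0, 0, 1, 0, 0, 0, 0, 2, 2, 2, 2, 1, 0, 0, 2, 1, 0, 0, 0, 0, 0, 0, 0, 0, 1, 0]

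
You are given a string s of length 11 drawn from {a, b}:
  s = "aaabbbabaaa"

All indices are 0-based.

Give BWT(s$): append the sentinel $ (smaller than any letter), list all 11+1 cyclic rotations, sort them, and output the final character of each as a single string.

rank  rotation      last
    0  $aaabbbabaaa  a
    1  a$aaabbbabaa  a
    2  aa$aaabbbaba  a
    3  aaa$aaabbbab  b
    4  aaabbbabaaa$  $
    5  aabbbabaaa$a  a
    6  abaaa$aaabbb  b
    7  abbbabaaa$aa  a
    8  baaa$aaabbba  a
    9  babaaa$aaabb  b
   10  bbabaaa$aaab  b
   11  bbbabaaa$aaa  a

aaab$abaabba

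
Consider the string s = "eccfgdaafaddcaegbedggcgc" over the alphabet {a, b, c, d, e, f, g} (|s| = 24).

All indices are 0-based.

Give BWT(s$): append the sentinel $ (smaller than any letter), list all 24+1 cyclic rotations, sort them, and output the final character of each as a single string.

cdfcaggdecggdae$baacecgfd

rank  rotation                   last
    0  $eccfgdaafaddcaegbedggcgc  c
    1  aafaddcaegbedggcgc$eccfgd  d
    2  addcaegbedggcgc$eccfgdaaf  f
    3  aegbedggcgc$eccfgdaafaddc  c
    4  afaddcaegbedggcgc$eccfgda  a
    5  bedggcgc$eccfgdaafaddcaeg  g
    6  c$eccfgdaafaddcaegbedggcg  g
    7  caegbedggcgc$eccfgdaafadd  d
    8  ccfgdaafaddcaegbedggcgc$e  e
    9  cfgdaafaddcaegbedggcgc$ec  c
   10  cgc$eccfgdaafaddcaegbedgg  g
   11  daafaddcaegbedggcgc$eccfg  g
   12  dcaegbedggcgc$eccfgdaafad  d
   13  ddcaegbedggcgc$eccfgdaafa  a
   14  dggcgc$eccfgdaafaddcaegbe  e
   15  eccfgdaafaddcaegbedggcgc$  $
   16  edggcgc$eccfgdaafaddcaegb  b
   17  egbedggcgc$eccfgdaafaddca  a
   18  faddcaegbedggcgc$eccfgdaa  a
   19  fgdaafaddcaegbedggcgc$ecc  c
   20  gbedggcgc$eccfgdaafaddcae  e
   21  gc$eccfgdaafaddcaegbedggc  c
   22  gcgc$eccfgdaafaddcaegbedg  g
   23  gdaafaddcaegbedggcgc$eccf  f
   24  ggcgc$eccfgdaafaddcaegbed  d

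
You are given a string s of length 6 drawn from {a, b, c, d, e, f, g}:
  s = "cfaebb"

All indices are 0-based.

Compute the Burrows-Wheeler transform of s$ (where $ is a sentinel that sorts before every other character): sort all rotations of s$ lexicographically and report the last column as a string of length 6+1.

bfbe$ac

rank  rotation last
    0  $cfaebb  b
    1  aebb$cf  f
    2  b$cfaeb  b
    3  bb$cfae  e
    4  cfaebb$  $
    5  ebb$cfa  a
    6  faebb$c  c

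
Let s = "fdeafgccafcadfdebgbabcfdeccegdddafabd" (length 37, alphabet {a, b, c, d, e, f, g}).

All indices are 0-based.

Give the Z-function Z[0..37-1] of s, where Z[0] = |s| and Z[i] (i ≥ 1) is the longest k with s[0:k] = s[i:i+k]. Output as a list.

Z[0]=37
i=1: fresh scan; Z[1]=0
i=2: fresh scan; Z[2]=0
i=3: fresh scan; Z[3]=0
i=4: fresh scan; Z[4]=1 grow→box=[4,5)
i=5: fresh scan; Z[5]=0
i=6: fresh scan; Z[6]=0
i=7: fresh scan; Z[7]=0
i=8: fresh scan; Z[8]=0
i=9: fresh scan; Z[9]=1 grow→box=[9,10)
i=10: fresh scan; Z[10]=0
i=11: fresh scan; Z[11]=0
i=12: fresh scan; Z[12]=0
i=13: fresh scan; Z[13]=3 grow→box=[13,16)
i=14: min(r-i=2, Z[1]=0)=0; Z[14]=0
i=15: min(r-i=1, Z[2]=0)=0; Z[15]=0
i=16: fresh scan; Z[16]=0
i=17: fresh scan; Z[17]=0
i=18: fresh scan; Z[18]=0
i=19: fresh scan; Z[19]=0
i=20: fresh scan; Z[20]=0
i=21: fresh scan; Z[21]=0
i=22: fresh scan; Z[22]=3 grow→box=[22,25)
i=23: min(r-i=2, Z[1]=0)=0; Z[23]=0
i=24: min(r-i=1, Z[2]=0)=0; Z[24]=0
i=25: fresh scan; Z[25]=0
i=26: fresh scan; Z[26]=0
i=27: fresh scan; Z[27]=0
i=28: fresh scan; Z[28]=0
i=29: fresh scan; Z[29]=0
i=30: fresh scan; Z[30]=0
i=31: fresh scan; Z[31]=0
i=32: fresh scan; Z[32]=0
i=33: fresh scan; Z[33]=1 grow→box=[33,34)
i=34: fresh scan; Z[34]=0
i=35: fresh scan; Z[35]=0
i=36: fresh scan; Z[36]=0

[37, 0, 0, 0, 1, 0, 0, 0, 0, 1, 0, 0, 0, 3, 0, 0, 0, 0, 0, 0, 0, 0, 3, 0, 0, 0, 0, 0, 0, 0, 0, 0, 0, 1, 0, 0, 0]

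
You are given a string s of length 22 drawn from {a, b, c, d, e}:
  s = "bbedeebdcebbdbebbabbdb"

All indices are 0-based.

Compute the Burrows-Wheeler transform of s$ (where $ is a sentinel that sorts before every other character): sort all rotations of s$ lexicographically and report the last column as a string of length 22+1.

rank  rotation                 last
    0  $bbedeebdcebbdbebbabbdb  b
    1  abbdb$bbedeebdcebbdbebb  b
    2  b$bbedeebdcebbdbebbabbd  d
    3  babbdb$bbedeebdcebbdbeb  b
    4  bbabbdb$bbedeebdcebbdbe  e
    5  bbdb$bbedeebdcebbdbebba  a
    6  bbdbebbabbdb$bbedeebdce  e
    7  bbedeebdcebbdbebbabbdb$  $
    8  bdb$bbedeebdcebbdbebbab  b
    9  bdbebbabbdb$bbedeebdceb  b
   10  bdcebbdbebbabbdb$bbedee  e
   11  bebbabbdb$bbedeebdcebbd  d
   12  bedeebdcebbdbebbabbdb$b  b
   13  cebbdbebbabbdb$bbedeebd  d
   14  db$bbedeebdcebbdbebbabb  b
   15  dbebbabbdb$bbedeebdcebb  b
   16  dcebbdbebbabbdb$bbedeeb  b
   17  deebdcebbdbebbabbdb$bbe  e
   18  ebbabbdb$bbedeebdcebbdb  b
   19  ebbdbebbabbdb$bbedeebdc  c
   20  ebdcebbdbebbabbdb$bbede  e
   21  edeebdcebbdbebbabbdb$bb  b
   22  eebdcebbdbebbabbdb$bbed  d

bbdbeae$bbedbdbbbebcebd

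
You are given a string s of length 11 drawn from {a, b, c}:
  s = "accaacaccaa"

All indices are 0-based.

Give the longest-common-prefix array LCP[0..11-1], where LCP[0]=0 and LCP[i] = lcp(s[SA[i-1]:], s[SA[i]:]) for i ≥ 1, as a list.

[0, 1, 2, 1, 2, 5, 0, 3, 2, 1, 4]

rank | idx | suffix
   0 |  10 | a
   1 |   9 | aa
   2 |   3 | aacaccaa
   3 |   4 | acaccaa
   4 |   6 | accaa
   5 |   0 | accaacaccaa
   6 |   8 | caa
   7 |   2 | caacaccaa
   8 |   5 | caccaa
   9 |   7 | ccaa
  10 |   1 | ccaacaccaa

SA = [10, 9, 3, 4, 6, 0, 8, 2, 5, 7, 1]
[i] adj suffixes → lcp
  [1] 10/9 → 1 ('a')
  [2] 9/3 → 2 ('aa')
  [3] 3/4 → 1 ('a')
  [4] 4/6 → 2 ('ac')
  [5] 6/0 → 5 ('accaa')
  [6] 0/8 → 0 ('')
  [7] 8/2 → 3 ('caa')
  [8] 2/5 → 2 ('ca')
  [9] 5/7 → 1 ('c')
  [10] 7/1 → 4 ('ccaa')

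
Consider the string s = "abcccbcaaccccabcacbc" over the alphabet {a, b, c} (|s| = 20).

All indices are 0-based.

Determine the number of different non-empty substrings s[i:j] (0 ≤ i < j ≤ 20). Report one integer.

176

rank→(start, suffix):
  0 → (7, 'aaccccabcacbc')
  1 → (13, 'abcacbc')
  2 → (0, 'abcccbcaaccccabcacbc')
  3 → (16, 'acbc')
  4 → (8, 'accccabcacbc')
  5 → (18, 'bc')
  6 → (5, 'bcaaccccabcacbc')
  7 → (14, 'bcacbc')
  8 → (1, 'bcccbcaaccccabcacbc')
  9 → (19, 'c')
  10 → (6, 'caaccccabcacbc')
  11 → (12, 'cabcacbc')
  12 → (15, 'cacbc')
  13 → (17, 'cbc')
  14 → (4, 'cbcaaccccabcacbc')
  15 → (11, 'ccabcacbc')
  16 → (3, 'ccbcaaccccabcacbc')
  17 → (10, 'cccabcacbc')
  18 → (2, 'cccbcaaccccabcacbc')
  19 → (9, 'ccccabcacbc')

SA = [7, 13, 0, 16, 8, 18, 5, 14, 1, 19, 6, 12, 15, 17, 4, 11, 3, 10, 2, 9]
[i] adj suffixes → lcp
  [1] 7/13 → 1 ('a')
  [2] 13/0 → 3 ('abc')
  [3] 0/16 → 1 ('a')
  [4] 16/8 → 2 ('ac')
  [5] 8/18 → 0 ('')
  [6] 18/5 → 2 ('bc')
  [7] 5/14 → 3 ('bca')
  [8] 14/1 → 2 ('bc')
  [9] 1/19 → 0 ('')
  [10] 19/6 → 1 ('c')
  [11] 6/12 → 2 ('ca')
  [12] 12/15 → 2 ('ca')
  [13] 15/17 → 1 ('c')
  [14] 17/4 → 3 ('cbc')
  [15] 4/11 → 1 ('c')
  [16] 11/3 → 2 ('cc')
  [17] 3/10 → 2 ('cc')
  [18] 10/2 → 3 ('ccc')
  [19] 2/9 → 3 ('ccc')

n(n+1)/2 = 20·21/2 = 210
Σ LCP = 0 + 1 + 3 + 1 + 2 + 0 + 2 + 3 + 2 + 0 + 1 + 2 + 2 + 1 + 3 + 1 + 2 + 2 + 3 + 3 = 34
distinct = 210 − 34 = 176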